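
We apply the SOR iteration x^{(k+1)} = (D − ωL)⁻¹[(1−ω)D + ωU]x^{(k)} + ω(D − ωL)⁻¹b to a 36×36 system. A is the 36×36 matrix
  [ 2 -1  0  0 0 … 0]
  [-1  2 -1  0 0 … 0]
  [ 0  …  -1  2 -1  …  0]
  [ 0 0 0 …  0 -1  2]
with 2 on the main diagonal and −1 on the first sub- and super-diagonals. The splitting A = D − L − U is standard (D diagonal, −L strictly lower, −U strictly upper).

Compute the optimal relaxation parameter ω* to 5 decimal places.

½·tridiag(1,0,1) at n=36: λ_k = cos(kπ/37); max |λ| at k=1 ⇒ ρ_J = cos(π/37) ≈ 0.99640.
√(1 − cos²(π/37)) = sin(π/37) ≈ 0.084806.
ω* = 2 / (1 + 0.084806) = 2 / 1.084806 ≈ 1.84365.
ρ_SOR = ω* − 1 = 1.84365 − 1 = 0.84365.

ω* = 1.84365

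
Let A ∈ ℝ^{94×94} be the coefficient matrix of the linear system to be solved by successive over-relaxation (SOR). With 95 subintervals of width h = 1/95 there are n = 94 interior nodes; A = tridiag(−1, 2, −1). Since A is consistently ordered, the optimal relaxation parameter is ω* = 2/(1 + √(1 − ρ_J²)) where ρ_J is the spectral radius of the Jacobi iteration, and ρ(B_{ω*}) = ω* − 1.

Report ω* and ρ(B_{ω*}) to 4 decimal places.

ω* = 1.9360, ρ_SOR = 0.9360

With n=94, ρ(Jacobi) = cos(π/95) = 0.9995.
√(1 − cos²(π/95)) = sin(π/95) ≈ 0.03306.
ω* = 2/(1+0.03306) = 1.9360
[ρ_SOR] ω* − 1 = 0.9360.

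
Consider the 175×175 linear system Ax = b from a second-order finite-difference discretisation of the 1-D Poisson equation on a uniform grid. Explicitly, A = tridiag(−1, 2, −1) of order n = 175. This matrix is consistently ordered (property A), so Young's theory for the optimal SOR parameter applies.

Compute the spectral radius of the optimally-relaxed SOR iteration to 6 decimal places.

B_J for the 175×175 system has eigenvalues cos(kπ/176); ρ_J = cos(π/176) = 0.999841.
1 − cos²(π/176) = sin²(π/176) ⇒ √(1−ρ_J²) = sin(π/176) = 0.0178490.
Young: ω* = 2/(1+√(1−ρ_J²)) = 2/(1+0.0178490) = 2/1.0178490 = 1.964928.
ρ(B_{ω*}) = ω*−1 = 0.964928

ρ_SOR = 0.964928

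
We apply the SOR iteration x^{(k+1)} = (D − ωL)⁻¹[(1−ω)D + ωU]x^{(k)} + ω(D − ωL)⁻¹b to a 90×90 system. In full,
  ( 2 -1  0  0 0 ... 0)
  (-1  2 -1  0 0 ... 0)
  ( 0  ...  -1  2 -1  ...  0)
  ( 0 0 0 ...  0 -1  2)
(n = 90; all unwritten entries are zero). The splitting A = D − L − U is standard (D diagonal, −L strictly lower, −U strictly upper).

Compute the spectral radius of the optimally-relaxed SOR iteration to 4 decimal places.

ρ_J = max_k |cos(kπ/91)| = cos(π/91) = 0.9994
1 − cos²(π/91) = sin²(π/91) ⇒ √(1−ρ_J²) = sin(π/91) = 0.03452.
Then 2/(1+√(1−ρ_J²)) = 2/(1+0.03452); ω* = 2/1.03452 = 1.9333.
[ρ_SOR] ω* − 1 = 0.9333.

ρ_SOR = 0.9333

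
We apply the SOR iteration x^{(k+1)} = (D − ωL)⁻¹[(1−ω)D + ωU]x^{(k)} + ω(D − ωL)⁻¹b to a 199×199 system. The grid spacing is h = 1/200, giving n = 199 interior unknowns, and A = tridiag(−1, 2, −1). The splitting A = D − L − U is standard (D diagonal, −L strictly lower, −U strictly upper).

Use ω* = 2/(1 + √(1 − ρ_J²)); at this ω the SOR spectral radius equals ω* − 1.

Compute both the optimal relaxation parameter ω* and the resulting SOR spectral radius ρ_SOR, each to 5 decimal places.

ρ_J = max_k |cos(kπ/200)| = cos(π/200) = 0.99988
√(1−ρ_J²) = |sin(π/200)| = 0.015707
ω* = 2 / (1 + 0.015707) = 2 / 1.015707 ≈ 1.96907.
ρ_SOR = ω* − 1 = 1.96907 − 1 = 0.96907.

ω* = 1.96907, ρ_SOR = 0.96907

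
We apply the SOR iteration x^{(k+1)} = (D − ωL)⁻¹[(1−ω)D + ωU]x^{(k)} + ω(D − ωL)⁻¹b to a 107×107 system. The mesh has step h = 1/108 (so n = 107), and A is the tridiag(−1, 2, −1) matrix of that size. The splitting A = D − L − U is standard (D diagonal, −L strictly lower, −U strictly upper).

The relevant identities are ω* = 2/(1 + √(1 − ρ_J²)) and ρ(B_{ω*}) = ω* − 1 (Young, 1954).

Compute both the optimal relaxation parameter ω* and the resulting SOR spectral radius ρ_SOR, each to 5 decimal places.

[ρ_J] n=107: ρ(B_J) = cos(π/(n+1)) = cos(π/108) = 0.99958.
√(1 − cos²(π/108)) = sin(π/108) ≈ 0.029085.
So ω* = 2/1.029085 = 1.94347 (Young).
and ρ(B_{ω*}) = 1.94347 − 1 = 0.94347.

ω* = 1.94347, ρ_SOR = 0.94347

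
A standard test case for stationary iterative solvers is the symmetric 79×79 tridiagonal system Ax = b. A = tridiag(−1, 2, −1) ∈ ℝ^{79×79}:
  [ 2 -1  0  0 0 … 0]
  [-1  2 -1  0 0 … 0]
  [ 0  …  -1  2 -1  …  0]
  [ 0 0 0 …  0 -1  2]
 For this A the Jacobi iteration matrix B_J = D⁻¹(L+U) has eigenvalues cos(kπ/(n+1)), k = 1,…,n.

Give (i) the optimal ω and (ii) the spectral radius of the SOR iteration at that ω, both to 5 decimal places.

spectrum of D⁻¹(L+U) = {cos(kπ/80) : 1≤k≤79}; ρ_J = cos(π/80) = 0.99923.
√(1−ρ_J²) simplifies to sin(π/80) = 0.039260.
Young: ω* = 2/(1+√(1−ρ_J²)) = 2/(1+0.039260) = 2/1.039260 = 1.92445.
Hence ρ(B_{ω*}) = 1.92445 − 1 = 0.92445.

ω* = 1.92445, ρ_SOR = 0.92445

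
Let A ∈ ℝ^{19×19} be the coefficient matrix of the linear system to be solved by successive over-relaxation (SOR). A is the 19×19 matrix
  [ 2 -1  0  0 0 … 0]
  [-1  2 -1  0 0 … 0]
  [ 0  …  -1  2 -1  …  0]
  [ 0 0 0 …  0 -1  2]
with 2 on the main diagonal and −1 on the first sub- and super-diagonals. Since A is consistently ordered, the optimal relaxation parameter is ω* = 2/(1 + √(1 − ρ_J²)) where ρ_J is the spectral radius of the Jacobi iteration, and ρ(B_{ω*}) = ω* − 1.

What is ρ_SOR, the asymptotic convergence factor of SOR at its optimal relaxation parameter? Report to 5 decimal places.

n=19: λ(B_J) = 1 − λ(A)/2 = cos(kπ/20); k=1 gives ρ_J = 0.98769.
root = sin(π/20) = 0.156434  (since 1−cos² = sin²).
Then 2/(1+√(1−ρ_J²)) = 2/(1+0.156434); ω* = 2/1.156434 = 1.72945.
Hence ρ(B_{ω*}) = 1.72945 − 1 = 0.72945.

ρ_SOR = 0.72945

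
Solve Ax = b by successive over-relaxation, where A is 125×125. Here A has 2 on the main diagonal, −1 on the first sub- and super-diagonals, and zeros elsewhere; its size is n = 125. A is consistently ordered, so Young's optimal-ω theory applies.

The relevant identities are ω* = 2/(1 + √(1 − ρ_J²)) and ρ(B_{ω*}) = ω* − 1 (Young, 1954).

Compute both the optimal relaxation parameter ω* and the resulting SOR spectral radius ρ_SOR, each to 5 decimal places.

With n=125, ρ(Jacobi) = cos(π/126) = 0.99969.
√(1−ρ_J²) = |sin(π/126)| = 0.024931
ω* = 2/(1+0.024931) = 1.95135
ρ_SOR = ω* − 1 ≈ 0.95135.

ω* = 1.95135, ρ_SOR = 0.95135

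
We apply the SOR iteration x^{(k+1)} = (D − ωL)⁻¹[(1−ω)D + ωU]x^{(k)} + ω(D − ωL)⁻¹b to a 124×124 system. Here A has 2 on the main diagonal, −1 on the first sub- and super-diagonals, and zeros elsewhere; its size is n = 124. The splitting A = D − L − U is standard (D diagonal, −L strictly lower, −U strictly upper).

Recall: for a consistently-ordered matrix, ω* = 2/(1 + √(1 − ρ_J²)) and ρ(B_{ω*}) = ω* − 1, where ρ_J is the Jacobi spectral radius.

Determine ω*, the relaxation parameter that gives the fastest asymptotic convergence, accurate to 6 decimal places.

ω* = 1.950972

n=124: λ(B_J) = 1 − λ(A)/2 = cos(kπ/125); k=1 gives ρ_J = 0.999684.
√(1−ρ_J²) simplifies to sin(π/125) = 0.0251301.
ω* = 2/(1 + 0.0251301) = 2/1.0251301 = 1.950972.
ρ(B_{ω*}) = ω*−1 = 0.950972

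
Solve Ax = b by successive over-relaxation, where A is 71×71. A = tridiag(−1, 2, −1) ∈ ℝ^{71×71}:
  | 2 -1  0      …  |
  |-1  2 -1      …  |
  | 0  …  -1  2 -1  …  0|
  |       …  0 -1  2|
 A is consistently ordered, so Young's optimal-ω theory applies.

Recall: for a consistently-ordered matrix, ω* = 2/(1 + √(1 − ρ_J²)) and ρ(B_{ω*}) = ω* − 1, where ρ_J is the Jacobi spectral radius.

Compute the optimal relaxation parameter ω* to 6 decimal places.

With n=71, ρ(Jacobi) = cos(π/72) = 0.999048.
1 − cos²(π/72) = sin²(π/72) ⇒ √(1−ρ_J²) = sin(π/72) = 0.0436194.
Young: ω* = 2/(1+√(1−ρ_J²)) = 2/(1+0.0436194) = 2/1.0436194 = 1.916407.
[ρ_SOR] ω* − 1 = 0.916407.

ω* = 1.916407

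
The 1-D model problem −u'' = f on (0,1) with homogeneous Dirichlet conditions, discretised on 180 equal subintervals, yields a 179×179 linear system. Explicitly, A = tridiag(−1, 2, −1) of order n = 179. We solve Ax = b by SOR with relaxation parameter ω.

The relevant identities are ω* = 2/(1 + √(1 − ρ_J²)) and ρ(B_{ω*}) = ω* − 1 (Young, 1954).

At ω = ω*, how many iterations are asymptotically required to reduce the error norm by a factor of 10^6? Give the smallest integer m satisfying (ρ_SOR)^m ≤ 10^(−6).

ρ_J = max_k |cos(kπ/180)| = cos(π/180) = 0.9998477
1 − cos²(π/180) = sin²(π/180) ⇒ √(1−ρ_J²) = sin(π/180) = 0.0174524.
Young: ω* = 2/(1+√(1−ρ_J²)) = 2/(1+0.0174524) = 2/1.0174524 = 1.9656939.
ρ(B_{ω*}) = ω*−1 = 0.9656939
For 6 digits: m = 6·ln10 / (−ln 0.9656939) = 13.8155/0.0349084 = 395.764; round up → m = 396.

m = 396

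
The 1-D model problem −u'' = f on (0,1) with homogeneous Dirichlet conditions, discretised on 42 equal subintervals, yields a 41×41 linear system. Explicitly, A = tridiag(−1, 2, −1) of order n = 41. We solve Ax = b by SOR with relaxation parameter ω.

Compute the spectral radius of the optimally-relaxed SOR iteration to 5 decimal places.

ρ_SOR = 0.86093

spectrum of D⁻¹(L+U) = {cos(kπ/42) : 1≤k≤41}; ρ_J = cos(π/42) = 0.99720.
1 − cos²(π/42) = sin²(π/42) ⇒ √(1−ρ_J²) = sin(π/42) = 0.074730.
ω* = 2/(1 + 0.074730) = 2/1.074730 = 1.86093.
At ω = 1.86093 every |λ(B_ω)| = ω−1, so ρ_SOR = 0.86093.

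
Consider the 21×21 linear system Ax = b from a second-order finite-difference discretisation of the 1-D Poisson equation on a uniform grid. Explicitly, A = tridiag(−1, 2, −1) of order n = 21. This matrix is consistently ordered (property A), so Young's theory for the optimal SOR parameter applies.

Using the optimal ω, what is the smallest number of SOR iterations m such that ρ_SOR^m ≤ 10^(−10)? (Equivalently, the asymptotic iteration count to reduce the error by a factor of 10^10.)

spectrum of D⁻¹(L+U) = {cos(kπ/22) : 1≤k≤21}; ρ_J = cos(π/22) = 0.9898214.
√(1 − cos²(π/22)) = sin(π/22) ≈ 0.1423148.
[ω*] 2 ÷ (1 + 0.1423148) = 2 ÷ 1.1423148 = 1.7508309.
and ρ(B_{ω*}) = 1.7508309 − 1 = 0.7508309.
m ≥ 10·ln10 / (−ln 0.7508309) = 80.349; smallest integer m = 81.

m = 81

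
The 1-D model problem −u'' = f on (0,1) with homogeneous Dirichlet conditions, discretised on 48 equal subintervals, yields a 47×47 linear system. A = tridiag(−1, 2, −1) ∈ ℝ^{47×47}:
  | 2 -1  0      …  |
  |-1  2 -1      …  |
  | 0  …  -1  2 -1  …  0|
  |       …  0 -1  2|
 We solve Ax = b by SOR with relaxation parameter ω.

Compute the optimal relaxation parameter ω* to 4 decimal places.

ω* = 1.8772

½·tridiag(1,0,1) at n=47: λ_k = cos(kπ/48); max |λ| at k=1 ⇒ ρ_J = cos(π/48) ≈ 0.9979.
√(1−ρ_J²) = |sin(π/48)| = 0.06540
Then 2/(1+√(1−ρ_J²)) = 2/(1+0.06540); ω* = 2/1.06540 = 1.8772.
ρ(B_{ω*}) = ω*−1 = 0.8772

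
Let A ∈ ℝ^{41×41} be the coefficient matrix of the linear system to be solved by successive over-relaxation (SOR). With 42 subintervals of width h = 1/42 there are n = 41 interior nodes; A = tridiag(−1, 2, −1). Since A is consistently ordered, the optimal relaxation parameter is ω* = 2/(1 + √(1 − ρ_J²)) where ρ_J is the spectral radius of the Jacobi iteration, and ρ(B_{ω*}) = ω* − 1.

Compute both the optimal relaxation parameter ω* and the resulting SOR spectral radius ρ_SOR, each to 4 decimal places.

ω* = 1.8609, ρ_SOR = 0.8609

ρ_J = max_k |cos(kπ/42)| = cos(π/42) = 0.9972
√(1 − cos²(π/42)) = sin(π/42) ≈ 0.07473.
ω* = 2 / (1 + 0.07473) = 2 / 1.07473 ≈ 1.8609.
and ρ(B_{ω*}) = 1.8609 − 1 = 0.8609.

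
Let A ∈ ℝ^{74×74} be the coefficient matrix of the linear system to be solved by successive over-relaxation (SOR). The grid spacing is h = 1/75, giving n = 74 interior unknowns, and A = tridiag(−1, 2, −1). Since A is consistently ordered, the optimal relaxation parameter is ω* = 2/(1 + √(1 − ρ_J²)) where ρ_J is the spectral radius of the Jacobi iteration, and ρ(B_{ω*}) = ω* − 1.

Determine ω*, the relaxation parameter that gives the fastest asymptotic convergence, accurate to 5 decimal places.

ω* = 1.91961

n=74: λ(B_J) = 1 − λ(A)/2 = cos(kπ/75); k=1 gives ρ_J = 0.99912.
√(1−ρ_J²) = |sin(π/75)| = 0.041876
ω* = 2/(1+0.041876) = 1.91961
[ρ_SOR] ω* − 1 = 0.91961.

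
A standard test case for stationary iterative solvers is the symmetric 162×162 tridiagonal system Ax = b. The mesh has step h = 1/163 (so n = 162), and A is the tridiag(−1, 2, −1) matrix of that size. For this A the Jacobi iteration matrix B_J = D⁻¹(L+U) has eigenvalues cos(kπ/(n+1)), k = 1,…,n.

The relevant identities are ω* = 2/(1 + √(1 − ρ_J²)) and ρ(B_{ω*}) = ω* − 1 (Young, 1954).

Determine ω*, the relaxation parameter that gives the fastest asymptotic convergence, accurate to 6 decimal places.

n=162: λ(B_J) = 1 − λ(A)/2 = cos(kπ/163); k=1 gives ρ_J = 0.999814.
√(1−ρ_J²) simplifies to sin(π/163) = 0.0192724.
ω* = 2/(1+0.0192724) = 1.962184
Hence ρ(B_{ω*}) = 1.962184 − 1 = 0.962184.

ω* = 1.962184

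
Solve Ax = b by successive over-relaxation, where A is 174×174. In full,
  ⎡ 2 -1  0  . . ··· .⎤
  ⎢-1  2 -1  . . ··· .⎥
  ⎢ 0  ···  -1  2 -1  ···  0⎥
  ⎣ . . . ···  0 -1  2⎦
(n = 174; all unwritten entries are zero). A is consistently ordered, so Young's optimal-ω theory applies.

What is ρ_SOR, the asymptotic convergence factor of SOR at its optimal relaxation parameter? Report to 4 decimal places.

With n=174, ρ(Jacobi) = cos(π/175) = 0.9998.
√(1 − cos²(π/175)) = sin(π/175) ≈ 0.01795.
ω* = 2/(1 + 0.01795) = 2/1.01795 = 1.9647.
and ρ(B_{ω*}) = 1.9647 − 1 = 0.9647.

ρ_SOR = 0.9647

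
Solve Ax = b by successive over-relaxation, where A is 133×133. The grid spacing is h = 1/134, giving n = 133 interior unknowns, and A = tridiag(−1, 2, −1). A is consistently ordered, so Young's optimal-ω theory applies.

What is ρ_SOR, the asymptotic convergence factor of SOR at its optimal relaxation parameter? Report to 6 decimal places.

ρ_SOR = 0.954189

½·tridiag(1,0,1) at n=133: λ_k = cos(kπ/134); max |λ| at k=1 ⇒ ρ_J = cos(π/134) ≈ 0.999725.
√(1 − cos²(π/134)) = sin(π/134) ≈ 0.0234426.
So ω* = 2/1.0234426 = 1.954189 (Young).
[ρ_SOR] ω* − 1 = 0.954189.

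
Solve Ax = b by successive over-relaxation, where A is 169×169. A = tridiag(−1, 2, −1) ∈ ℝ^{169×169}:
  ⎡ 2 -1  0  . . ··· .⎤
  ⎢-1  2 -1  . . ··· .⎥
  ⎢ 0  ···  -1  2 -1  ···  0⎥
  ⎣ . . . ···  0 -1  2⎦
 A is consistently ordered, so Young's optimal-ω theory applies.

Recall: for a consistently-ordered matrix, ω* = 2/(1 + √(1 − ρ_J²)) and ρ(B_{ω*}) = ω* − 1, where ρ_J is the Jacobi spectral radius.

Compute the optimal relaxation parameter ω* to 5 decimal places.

ω* = 1.96371

n=169: λ(B_J) = 1 − λ(A)/2 = cos(kπ/170); k=1 gives ρ_J = 0.99983.
√(1 − cos²(π/170)) = sin(π/170) ≈ 0.018479.
Then 2/(1+√(1−ρ_J²)) = 2/(1+0.018479); ω* = 2/1.018479 = 1.96371.
and ρ(B_{ω*}) = 1.96371 − 1 = 0.96371.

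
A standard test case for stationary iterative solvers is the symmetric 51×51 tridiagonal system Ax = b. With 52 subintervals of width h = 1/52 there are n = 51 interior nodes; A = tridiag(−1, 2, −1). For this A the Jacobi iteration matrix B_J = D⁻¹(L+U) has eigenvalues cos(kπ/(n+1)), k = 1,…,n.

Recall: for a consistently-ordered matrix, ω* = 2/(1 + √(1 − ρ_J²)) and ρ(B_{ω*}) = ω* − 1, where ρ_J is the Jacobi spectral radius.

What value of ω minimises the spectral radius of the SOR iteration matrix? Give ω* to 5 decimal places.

ω* = 1.88612

½·tridiag(1,0,1) at n=51: λ_k = cos(kπ/52); max |λ| at k=1 ⇒ ρ_J = cos(π/52) ≈ 0.99818.
√(1−ρ_J²) = |sin(π/52)| = 0.060378
ω* = 2 / (1 + 0.060378) = 2 / 1.060378 ≈ 1.88612.
ρ(B_{ω*}) = ω*−1 = 0.88612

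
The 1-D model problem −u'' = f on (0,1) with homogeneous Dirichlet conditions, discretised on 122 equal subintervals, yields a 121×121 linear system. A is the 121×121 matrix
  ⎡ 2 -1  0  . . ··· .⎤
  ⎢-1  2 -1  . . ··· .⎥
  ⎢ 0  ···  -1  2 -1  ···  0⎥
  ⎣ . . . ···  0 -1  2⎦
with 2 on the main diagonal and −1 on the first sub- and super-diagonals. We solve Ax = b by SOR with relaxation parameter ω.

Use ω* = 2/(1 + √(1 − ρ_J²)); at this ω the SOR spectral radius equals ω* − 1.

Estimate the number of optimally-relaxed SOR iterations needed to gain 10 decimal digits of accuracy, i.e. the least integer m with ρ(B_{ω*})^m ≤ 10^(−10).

m = 448

B_J for the 121×121 system has eigenvalues cos(kπ/122); ρ_J = cos(π/122) = 0.9996685.
1 − cos²(π/122) = sin²(π/122) ⇒ √(1−ρ_J²) = sin(π/122) = 0.0257479.
[ω*] 2 ÷ (1 + 0.0257479) = 2 ÷ 1.0257479 = 1.9497968.
[ρ_SOR] ω* − 1 = 0.9497968.
m ≥ 10·ln10 / (−ln 0.9497968) = 447.042; smallest integer m = 448.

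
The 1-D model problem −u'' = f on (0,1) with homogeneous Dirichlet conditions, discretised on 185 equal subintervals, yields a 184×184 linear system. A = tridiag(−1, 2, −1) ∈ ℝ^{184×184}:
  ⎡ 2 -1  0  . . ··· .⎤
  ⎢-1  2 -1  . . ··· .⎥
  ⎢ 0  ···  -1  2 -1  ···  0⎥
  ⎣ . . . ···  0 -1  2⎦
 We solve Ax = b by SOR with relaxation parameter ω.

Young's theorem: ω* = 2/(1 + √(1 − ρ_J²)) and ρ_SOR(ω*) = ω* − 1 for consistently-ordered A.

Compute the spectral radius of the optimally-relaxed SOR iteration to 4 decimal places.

ρ_SOR = 0.9666

½·tridiag(1,0,1) at n=184: λ_k = cos(kπ/185); max |λ| at k=1 ⇒ ρ_J = cos(π/185) ≈ 0.9999.
1 − cos²(π/185) = sin²(π/185) ⇒ √(1−ρ_J²) = sin(π/185) = 0.01698.
ω* = 2/(1+0.01698) = 1.9666
and ρ(B_{ω*}) = 1.9666 − 1 = 0.9666.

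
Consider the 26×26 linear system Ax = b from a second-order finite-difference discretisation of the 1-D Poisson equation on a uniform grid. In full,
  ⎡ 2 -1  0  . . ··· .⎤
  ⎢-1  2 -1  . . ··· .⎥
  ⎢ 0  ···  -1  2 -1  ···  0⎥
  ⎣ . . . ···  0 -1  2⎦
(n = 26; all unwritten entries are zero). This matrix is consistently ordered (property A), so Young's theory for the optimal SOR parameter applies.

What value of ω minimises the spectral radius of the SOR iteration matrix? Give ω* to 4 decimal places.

With n=26, ρ(Jacobi) = cos(π/27) = 0.9932.
√(1 − cos²(π/27)) = sin(π/27) ≈ 0.11609.
So ω* = 2/1.11609 = 1.7920 (Young).
At ω = 1.7920 every |λ(B_ω)| = ω−1, so ρ_SOR = 0.7920.

ω* = 1.7920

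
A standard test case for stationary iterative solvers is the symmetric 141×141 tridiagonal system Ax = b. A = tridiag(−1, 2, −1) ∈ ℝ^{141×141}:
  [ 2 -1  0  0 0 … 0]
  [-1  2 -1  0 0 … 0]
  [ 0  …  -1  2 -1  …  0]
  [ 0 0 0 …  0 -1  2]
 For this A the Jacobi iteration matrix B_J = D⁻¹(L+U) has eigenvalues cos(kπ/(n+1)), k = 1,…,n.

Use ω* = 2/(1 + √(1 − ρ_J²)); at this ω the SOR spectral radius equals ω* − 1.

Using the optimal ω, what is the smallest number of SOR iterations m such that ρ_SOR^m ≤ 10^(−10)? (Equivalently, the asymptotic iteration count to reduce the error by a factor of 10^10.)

spectrum of D⁻¹(L+U) = {cos(kπ/142) : 1≤k≤141}; ρ_J = cos(π/142) = 0.9997553.
1 − cos²(π/142) = sin²(π/142) ⇒ √(1−ρ_J²) = sin(π/142) = 0.0221221.
Young: ω* = 2/(1+√(1−ρ_J²)) = 2/(1+0.0221221) = 2/1.0221221 = 1.9567134.
[ρ_SOR] ω* − 1 = 0.9567134.
Need (0.9567134)^m ≤ 10^(−10): m ≥ 10·ln10/|ln 0.9567134| = 23.0259/0.0442514 = 520.343 ⇒ m = 521.

m = 521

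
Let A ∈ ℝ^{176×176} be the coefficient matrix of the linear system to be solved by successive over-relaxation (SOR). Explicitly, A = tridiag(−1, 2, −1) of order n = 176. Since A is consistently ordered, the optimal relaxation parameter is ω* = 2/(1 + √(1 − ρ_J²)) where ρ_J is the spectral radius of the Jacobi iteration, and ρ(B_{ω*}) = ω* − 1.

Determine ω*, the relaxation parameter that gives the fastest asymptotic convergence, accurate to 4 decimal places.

ρ_J = max_k |cos(kπ/177)| = cos(π/177) = 0.9998
√(1−ρ_J²) = |sin(π/177)| = 0.01775
So ω* = 2/1.01775 = 1.9651 (Young).
[ρ_SOR] ω* − 1 = 0.9651.

ω* = 1.9651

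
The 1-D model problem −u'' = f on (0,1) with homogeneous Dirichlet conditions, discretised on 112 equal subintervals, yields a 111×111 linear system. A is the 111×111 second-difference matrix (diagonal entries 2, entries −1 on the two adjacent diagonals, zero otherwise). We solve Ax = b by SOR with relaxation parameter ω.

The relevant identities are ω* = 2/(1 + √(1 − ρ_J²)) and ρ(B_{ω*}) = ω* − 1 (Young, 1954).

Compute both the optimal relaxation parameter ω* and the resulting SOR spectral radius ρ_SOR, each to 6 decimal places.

B_J for the 111×111 system has eigenvalues cos(kπ/112); ρ_J = cos(π/112) = 0.999607.
√(1−ρ_J²) = |sin(π/112)| = 0.0280463
Then 2/(1+√(1−ρ_J²)) = 2/(1+0.0280463); ω* = 2/1.0280463 = 1.945438.
[ρ_SOR] ω* − 1 = 0.945438.

ω* = 1.945438, ρ_SOR = 0.945438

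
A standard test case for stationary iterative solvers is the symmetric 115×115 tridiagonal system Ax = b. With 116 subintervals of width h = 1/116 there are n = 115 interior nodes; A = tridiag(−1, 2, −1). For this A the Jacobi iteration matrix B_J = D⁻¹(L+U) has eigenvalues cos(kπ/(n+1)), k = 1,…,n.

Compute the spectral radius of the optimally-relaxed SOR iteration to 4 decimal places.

ρ_SOR = 0.9473

[ρ_J] n=115: ρ(B_J) = cos(π/(n+1)) = cos(π/116) = 0.9996.
√(1−ρ_J²) = |sin(π/116)| = 0.02708
[ω*] 2 ÷ (1 + 0.02708) = 2 ÷ 1.02708 = 1.9473.
Hence ρ(B_{ω*}) = 1.9473 − 1 = 0.9473.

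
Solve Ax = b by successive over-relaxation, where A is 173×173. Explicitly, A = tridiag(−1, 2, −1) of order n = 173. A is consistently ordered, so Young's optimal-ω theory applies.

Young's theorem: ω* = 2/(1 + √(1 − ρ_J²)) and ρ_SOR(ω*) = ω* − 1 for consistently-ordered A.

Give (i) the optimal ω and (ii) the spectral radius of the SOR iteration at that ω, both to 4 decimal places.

½·tridiag(1,0,1) at n=173: λ_k = cos(kπ/174); max |λ| at k=1 ⇒ ρ_J = cos(π/174) ≈ 0.9998.
1 − cos²(π/174) = sin²(π/174) ⇒ √(1−ρ_J²) = sin(π/174) = 0.01805.
So ω* = 2/1.01805 = 1.9645 (Young).
At ω = 1.9645 every |λ(B_ω)| = ω−1, so ρ_SOR = 0.9645.

ω* = 1.9645, ρ_SOR = 0.9645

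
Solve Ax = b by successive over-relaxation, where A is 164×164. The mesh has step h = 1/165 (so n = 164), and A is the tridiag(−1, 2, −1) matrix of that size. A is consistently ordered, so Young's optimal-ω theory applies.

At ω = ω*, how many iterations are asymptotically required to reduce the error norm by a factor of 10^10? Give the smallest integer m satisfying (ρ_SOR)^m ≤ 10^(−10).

With n=164, ρ(Jacobi) = cos(π/165) = 0.9998187.
√(1−ρ_J²) simplifies to sin(π/165) = 0.0190388.
ω* = 2/(1 + 0.0190388) = 2/1.0190388 = 1.9626338.
ρ(B_{ω*}) = ω*−1 = 0.9626338
(0.9626338)^m ≤ 10^{−10}  ⇒  m·ln(0.9626338) ≤ −10·ln10  ⇒  m ≥ 604.637  ⇒  m = 605

m = 605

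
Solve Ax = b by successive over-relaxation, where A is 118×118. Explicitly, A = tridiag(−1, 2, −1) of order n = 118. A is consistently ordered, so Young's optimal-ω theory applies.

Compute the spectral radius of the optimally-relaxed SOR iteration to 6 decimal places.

With n=118, ρ(Jacobi) = cos(π/119) = 0.999652.
1 − cos²(π/119) = sin²(π/119) ⇒ √(1−ρ_J²) = sin(π/119) = 0.0263969.
ω* = 2/(1 + 0.0263969) = 2/1.0263969 = 1.948564.
[ρ_SOR] ω* − 1 = 0.948564.

ρ_SOR = 0.948564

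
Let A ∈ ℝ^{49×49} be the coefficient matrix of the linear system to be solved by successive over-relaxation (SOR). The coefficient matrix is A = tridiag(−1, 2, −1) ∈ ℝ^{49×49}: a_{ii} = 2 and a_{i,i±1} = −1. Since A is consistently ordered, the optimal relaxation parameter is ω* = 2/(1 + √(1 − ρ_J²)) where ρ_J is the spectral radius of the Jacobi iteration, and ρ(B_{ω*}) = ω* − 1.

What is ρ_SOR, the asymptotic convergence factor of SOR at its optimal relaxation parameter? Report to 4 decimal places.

ρ_SOR = 0.8818

½·tridiag(1,0,1) at n=49: λ_k = cos(kπ/50); max |λ| at k=1 ⇒ ρ_J = cos(π/50) ≈ 0.9980.
root = sin(π/50) = 0.06279  (since 1−cos² = sin²).
[ω*] 2 ÷ (1 + 0.06279) = 2 ÷ 1.06279 = 1.8818.
and ρ(B_{ω*}) = 1.8818 − 1 = 0.8818.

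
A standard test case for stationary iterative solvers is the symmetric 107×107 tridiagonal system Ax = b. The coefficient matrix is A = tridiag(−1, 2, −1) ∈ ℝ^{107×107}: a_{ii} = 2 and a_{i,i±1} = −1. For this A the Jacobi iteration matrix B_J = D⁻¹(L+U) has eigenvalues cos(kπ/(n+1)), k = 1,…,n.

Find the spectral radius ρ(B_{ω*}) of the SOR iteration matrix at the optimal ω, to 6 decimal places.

ρ_SOR = 0.943475

ρ_J = max_k |cos(kπ/108)| = cos(π/108) = 0.999577
root = sin(π/108) = 0.0290847  (since 1−cos² = sin²).
So ω* = 2/1.0290847 = 1.943475 (Young).
[ρ_SOR] ω* − 1 = 0.943475.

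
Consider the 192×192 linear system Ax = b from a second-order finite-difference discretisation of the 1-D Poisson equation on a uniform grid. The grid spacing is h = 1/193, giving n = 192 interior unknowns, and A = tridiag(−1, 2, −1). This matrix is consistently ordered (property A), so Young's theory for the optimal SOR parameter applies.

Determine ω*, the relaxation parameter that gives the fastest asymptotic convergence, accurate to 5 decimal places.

B_J for the 192×192 system has eigenvalues cos(kπ/193); ρ_J = cos(π/193) = 0.99987.
√(1−ρ_J²) simplifies to sin(π/193) = 0.016277.
ω* = 2/(1+0.016277) = 1.96797
At ω = 1.96797 every |λ(B_ω)| = ω−1, so ρ_SOR = 0.96797.

ω* = 1.96797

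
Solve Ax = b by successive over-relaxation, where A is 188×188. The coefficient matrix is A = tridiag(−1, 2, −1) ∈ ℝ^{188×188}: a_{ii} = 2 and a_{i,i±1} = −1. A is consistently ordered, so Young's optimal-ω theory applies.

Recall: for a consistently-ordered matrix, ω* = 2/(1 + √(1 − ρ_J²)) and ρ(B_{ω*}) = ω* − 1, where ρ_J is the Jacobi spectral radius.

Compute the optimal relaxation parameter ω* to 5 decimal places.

B_J for the 188×188 system has eigenvalues cos(kπ/189); ρ_J = cos(π/189) = 0.99986.
1 − cos²(π/189) = sin²(π/189) ⇒ √(1−ρ_J²) = sin(π/189) = 0.016621.
So ω* = 2/1.016621 = 1.96730 (Young).
At ω = 1.96730 every |λ(B_ω)| = ω−1, so ρ_SOR = 0.96730.

ω* = 1.96730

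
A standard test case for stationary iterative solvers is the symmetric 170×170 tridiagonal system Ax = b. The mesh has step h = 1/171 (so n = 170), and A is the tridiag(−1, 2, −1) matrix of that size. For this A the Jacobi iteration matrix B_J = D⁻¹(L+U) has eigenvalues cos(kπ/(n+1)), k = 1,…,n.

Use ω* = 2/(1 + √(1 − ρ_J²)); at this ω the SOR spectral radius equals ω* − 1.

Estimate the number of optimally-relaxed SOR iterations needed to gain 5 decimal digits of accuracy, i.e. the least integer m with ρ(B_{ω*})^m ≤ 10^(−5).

m = 314

spectrum of D⁻¹(L+U) = {cos(kπ/171) : 1≤k≤170}; ρ_J = cos(π/171) = 0.9998312.
√(1−ρ_J²) = |sin(π/171)| = 0.0183709
Young: ω* = 2/(1+√(1−ρ_J²)) = 2/(1+0.0183709) = 2/1.0183709 = 1.9639210.
and ρ(B_{ω*}) = 1.9639210 − 1 = 0.9639210.
Need (0.9639210)^m ≤ 10^(−5): m ≥ 5·ln10/|ln 0.9639210| = 11.5129/0.0367459 = 313.311 ⇒ m = 314.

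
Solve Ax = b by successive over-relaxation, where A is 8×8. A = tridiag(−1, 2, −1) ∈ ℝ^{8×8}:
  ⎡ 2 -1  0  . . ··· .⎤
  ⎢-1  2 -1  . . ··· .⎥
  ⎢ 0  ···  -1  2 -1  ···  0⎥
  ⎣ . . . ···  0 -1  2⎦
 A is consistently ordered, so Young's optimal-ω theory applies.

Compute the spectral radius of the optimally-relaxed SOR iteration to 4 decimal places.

n=8: λ(B_J) = 1 − λ(A)/2 = cos(kπ/9); k=1 gives ρ_J = 0.9397.
√(1−ρ_J²) = |sin(π/9)| = 0.34202
Young: ω* = 2/(1+√(1−ρ_J²)) = 2/(1+0.34202) = 2/1.34202 = 1.4903.
ρ_SOR = ω* − 1 = 1.4903 − 1 = 0.4903.

ρ_SOR = 0.4903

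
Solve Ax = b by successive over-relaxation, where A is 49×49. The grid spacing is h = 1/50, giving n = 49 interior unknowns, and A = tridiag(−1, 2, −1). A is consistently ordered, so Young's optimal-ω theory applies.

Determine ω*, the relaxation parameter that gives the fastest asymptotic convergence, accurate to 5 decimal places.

B_J for the 49×49 system has eigenvalues cos(kπ/50); ρ_J = cos(π/50) = 0.99803.
root = sin(π/50) = 0.062791  (since 1−cos² = sin²).
So ω* = 2/1.062791 = 1.88184 (Young).
At ω = 1.88184 every |λ(B_ω)| = ω−1, so ρ_SOR = 0.88184.

ω* = 1.88184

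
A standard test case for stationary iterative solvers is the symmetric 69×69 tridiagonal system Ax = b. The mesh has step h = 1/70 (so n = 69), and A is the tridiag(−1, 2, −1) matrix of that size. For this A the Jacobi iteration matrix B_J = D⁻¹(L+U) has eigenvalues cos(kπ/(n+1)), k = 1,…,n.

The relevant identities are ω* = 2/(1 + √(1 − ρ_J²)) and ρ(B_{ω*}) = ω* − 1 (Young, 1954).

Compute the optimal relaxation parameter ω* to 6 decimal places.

½·tridiag(1,0,1) at n=69: λ_k = cos(kπ/70); max |λ| at k=1 ⇒ ρ_J = cos(π/70) ≈ 0.998993.
1 − cos²(π/70) = sin²(π/70) ⇒ √(1−ρ_J²) = sin(π/70) = 0.0448648.
[ω*] 2 ÷ (1 + 0.0448648) = 2 ÷ 1.0448648 = 1.914123.
At ω = 1.914123 every |λ(B_ω)| = ω−1, so ρ_SOR = 0.914123.

ω* = 1.914123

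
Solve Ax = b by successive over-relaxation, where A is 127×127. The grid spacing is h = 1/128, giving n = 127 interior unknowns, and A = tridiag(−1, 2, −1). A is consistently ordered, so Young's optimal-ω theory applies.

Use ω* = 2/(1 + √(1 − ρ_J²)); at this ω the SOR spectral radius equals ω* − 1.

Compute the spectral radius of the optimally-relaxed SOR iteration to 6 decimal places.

spectrum of D⁻¹(L+U) = {cos(kπ/128) : 1≤k≤127}; ρ_J = cos(π/128) = 0.999699.
√(1−ρ_J²) = |sin(π/128)| = 0.0245412
ω* = 2/(1+0.0245412) = 1.952093
and ρ(B_{ω*}) = 1.952093 − 1 = 0.952093.

ρ_SOR = 0.952093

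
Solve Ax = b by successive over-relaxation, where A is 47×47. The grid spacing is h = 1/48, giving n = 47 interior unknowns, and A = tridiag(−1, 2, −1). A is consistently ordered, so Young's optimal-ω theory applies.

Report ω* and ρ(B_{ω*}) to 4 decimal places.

ω* = 1.8772, ρ_SOR = 0.8772

[ρ_J] n=47: ρ(B_J) = cos(π/(n+1)) = cos(π/48) = 0.9979.
√(1 − cos²(π/48)) = sin(π/48) ≈ 0.06540.
So ω* = 2/1.06540 = 1.8772 (Young).
Hence ρ(B_{ω*}) = 1.8772 − 1 = 0.8772.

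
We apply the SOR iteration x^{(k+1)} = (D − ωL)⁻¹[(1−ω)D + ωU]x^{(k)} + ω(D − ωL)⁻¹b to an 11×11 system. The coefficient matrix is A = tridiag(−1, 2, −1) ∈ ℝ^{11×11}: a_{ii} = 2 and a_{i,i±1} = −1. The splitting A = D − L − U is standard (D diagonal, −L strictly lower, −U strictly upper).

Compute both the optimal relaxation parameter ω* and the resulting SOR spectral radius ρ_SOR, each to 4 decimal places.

ρ_J = max_k |cos(kπ/12)| = cos(π/12) = 0.9659
√(1−ρ_J²) simplifies to sin(π/12) = 0.25882.
ω* = 2 / (1 + 0.25882) = 2 / 1.25882 ≈ 1.5888.
ρ_SOR = ω* − 1 = 1.5888 − 1 = 0.5888.

ω* = 1.5888, ρ_SOR = 0.5888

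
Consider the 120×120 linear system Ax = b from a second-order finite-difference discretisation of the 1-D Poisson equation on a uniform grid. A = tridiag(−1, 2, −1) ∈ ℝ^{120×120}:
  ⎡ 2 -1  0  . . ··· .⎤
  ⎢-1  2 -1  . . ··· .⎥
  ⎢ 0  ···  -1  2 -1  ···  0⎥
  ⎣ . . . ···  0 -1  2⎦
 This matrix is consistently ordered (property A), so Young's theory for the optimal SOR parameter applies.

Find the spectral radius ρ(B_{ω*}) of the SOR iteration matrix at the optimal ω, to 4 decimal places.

spectrum of D⁻¹(L+U) = {cos(kπ/121) : 1≤k≤120}; ρ_J = cos(π/121) = 0.9997.
√(1 − cos²(π/121)) = sin(π/121) ≈ 0.02596.
ω* = 2/(1 + 0.02596) = 2/1.02596 = 1.9494.
ρ_SOR = ω* − 1 ≈ 0.9494.

ρ_SOR = 0.9494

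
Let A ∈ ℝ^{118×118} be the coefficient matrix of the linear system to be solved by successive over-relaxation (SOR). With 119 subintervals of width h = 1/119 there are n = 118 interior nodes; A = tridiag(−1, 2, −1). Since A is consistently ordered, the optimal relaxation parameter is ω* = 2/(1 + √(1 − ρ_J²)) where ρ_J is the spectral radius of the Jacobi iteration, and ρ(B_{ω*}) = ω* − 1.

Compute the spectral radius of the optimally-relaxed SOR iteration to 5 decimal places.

B_J for the 118×118 system has eigenvalues cos(kπ/119); ρ_J = cos(π/119) = 0.99965.
root = sin(π/119) = 0.026397  (since 1−cos² = sin²).
Young: ω* = 2/(1+√(1−ρ_J²)) = 2/(1+0.026397) = 2/1.026397 = 1.94856.
[ρ_SOR] ω* − 1 = 0.94856.

ρ_SOR = 0.94856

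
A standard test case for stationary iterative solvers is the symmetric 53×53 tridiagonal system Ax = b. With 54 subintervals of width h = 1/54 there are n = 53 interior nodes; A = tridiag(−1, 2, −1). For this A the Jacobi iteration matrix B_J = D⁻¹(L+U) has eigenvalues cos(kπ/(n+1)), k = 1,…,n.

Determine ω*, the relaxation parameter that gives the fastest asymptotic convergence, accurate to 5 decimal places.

ω* = 1.89010

½·tridiag(1,0,1) at n=53: λ_k = cos(kπ/54); max |λ| at k=1 ⇒ ρ_J = cos(π/54) ≈ 0.99831.
√(1−ρ_J²) simplifies to sin(π/54) = 0.058145.
ω* = 2/(1 + 0.058145) = 2/1.058145 = 1.89010.
Hence ρ(B_{ω*}) = 1.89010 − 1 = 0.89010.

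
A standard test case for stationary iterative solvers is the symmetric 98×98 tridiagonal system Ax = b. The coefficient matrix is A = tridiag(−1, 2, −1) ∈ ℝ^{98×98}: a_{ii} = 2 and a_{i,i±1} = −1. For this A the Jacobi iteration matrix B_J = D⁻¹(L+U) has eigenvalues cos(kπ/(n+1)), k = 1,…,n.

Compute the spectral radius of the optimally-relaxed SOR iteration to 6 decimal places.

With n=98, ρ(Jacobi) = cos(π/99) = 0.999497.
root = sin(π/99) = 0.0317279  (since 1−cos² = sin²).
ω* = 2/(1 + 0.0317279) = 2/1.0317279 = 1.938496.
At ω = 1.938496 every |λ(B_ω)| = ω−1, so ρ_SOR = 0.938496.

ρ_SOR = 0.938496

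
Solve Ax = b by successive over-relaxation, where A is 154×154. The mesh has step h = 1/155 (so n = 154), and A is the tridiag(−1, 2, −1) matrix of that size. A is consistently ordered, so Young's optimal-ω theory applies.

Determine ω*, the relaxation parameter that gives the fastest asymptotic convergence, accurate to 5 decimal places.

[ρ_J] n=154: ρ(B_J) = cos(π/(n+1)) = cos(π/155) = 0.99979.
√(1−ρ_J²) simplifies to sin(π/155) = 0.020267.
ω* = 2/(1+0.020267) = 1.96027
ρ(B_{ω*}) = ω*−1 = 0.96027

ω* = 1.96027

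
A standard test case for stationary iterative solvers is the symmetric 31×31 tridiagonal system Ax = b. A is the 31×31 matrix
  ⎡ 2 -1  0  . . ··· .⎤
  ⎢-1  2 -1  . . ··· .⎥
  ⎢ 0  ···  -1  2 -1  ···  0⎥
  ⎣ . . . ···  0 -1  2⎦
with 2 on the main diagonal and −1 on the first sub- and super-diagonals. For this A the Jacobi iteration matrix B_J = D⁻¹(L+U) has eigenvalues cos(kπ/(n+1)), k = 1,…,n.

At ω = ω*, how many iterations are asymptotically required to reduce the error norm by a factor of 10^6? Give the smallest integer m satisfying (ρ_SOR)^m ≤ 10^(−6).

m = 71

B_J for the 31×31 system has eigenvalues cos(kπ/32); ρ_J = cos(π/32) = 0.9951847.
1 − cos²(π/32) = sin²(π/32) ⇒ √(1−ρ_J²) = sin(π/32) = 0.0980171.
So ω* = 2/1.0980171 = 1.8214653 (Young).
and ρ(B_{ω*}) = 1.8214653 − 1 = 0.8214653.
(0.8214653)^m ≤ 10^{−6}  ⇒  m·ln(0.8214653) ≤ −6·ln10  ⇒  m ≥ 70.249  ⇒  m = 71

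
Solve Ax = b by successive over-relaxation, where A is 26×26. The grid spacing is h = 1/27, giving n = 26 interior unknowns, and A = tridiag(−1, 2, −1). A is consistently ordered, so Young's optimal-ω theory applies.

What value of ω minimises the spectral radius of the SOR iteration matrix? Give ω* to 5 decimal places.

[ρ_J] n=26: ρ(B_J) = cos(π/(n+1)) = cos(π/27) = 0.99324.
√(1 − cos²(π/27)) = sin(π/27) ≈ 0.116093.
Young: ω* = 2/(1+√(1−ρ_J²)) = 2/(1+0.116093) = 2/1.116093 = 1.79197.
ρ(B_{ω*}) = ω*−1 = 0.79197

ω* = 1.79197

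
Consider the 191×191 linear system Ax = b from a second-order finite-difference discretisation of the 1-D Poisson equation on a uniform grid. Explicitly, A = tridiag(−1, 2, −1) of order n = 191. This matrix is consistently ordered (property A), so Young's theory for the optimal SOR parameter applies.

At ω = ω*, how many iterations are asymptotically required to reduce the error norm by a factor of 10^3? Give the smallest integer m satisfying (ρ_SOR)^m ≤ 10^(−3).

[ρ_J] n=191: ρ(B_J) = cos(π/(n+1)) = cos(π/192) = 0.9998661.
root = sin(π/192) = 0.0163617  (since 1−cos² = sin²).
ω* = 2/(1+0.0163617) = 1.9678034
ρ_SOR = ω* − 1 = 1.9678034 − 1 = 0.9678034.
ρ_SOR^m ≤ 10^(−3) ⇔ m ≥ 3·ln10/(−ln 0.9678034) = 6.90776/0.0327263 = 211.077; m = ⌈211.077⌉ = 212.

m = 212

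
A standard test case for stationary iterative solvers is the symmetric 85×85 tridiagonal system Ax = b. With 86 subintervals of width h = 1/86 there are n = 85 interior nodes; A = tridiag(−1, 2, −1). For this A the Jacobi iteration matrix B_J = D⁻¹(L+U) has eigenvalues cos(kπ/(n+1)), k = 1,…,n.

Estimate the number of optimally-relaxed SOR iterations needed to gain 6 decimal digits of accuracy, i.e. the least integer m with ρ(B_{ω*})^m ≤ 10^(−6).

m = 190

½·tridiag(1,0,1) at n=85: λ_k = cos(kπ/86); max |λ| at k=1 ⇒ ρ_J = cos(π/86) ≈ 0.9993328.
1 − cos²(π/86) = sin²(π/86) ⇒ √(1−ρ_J²) = sin(π/86) = 0.0365220.
ω* = 2 / (1 + 0.0365220) = 2 / 1.0365220 ≈ 1.9295297.
[ρ_SOR] ω* − 1 = 0.9295297.
ρ_SOR^m ≤ 10^(−6) ⇔ m ≥ 6·ln10/(−ln 0.9295297) = 13.8155/0.0730765 = 189.055; m = ⌈189.055⌉ = 190.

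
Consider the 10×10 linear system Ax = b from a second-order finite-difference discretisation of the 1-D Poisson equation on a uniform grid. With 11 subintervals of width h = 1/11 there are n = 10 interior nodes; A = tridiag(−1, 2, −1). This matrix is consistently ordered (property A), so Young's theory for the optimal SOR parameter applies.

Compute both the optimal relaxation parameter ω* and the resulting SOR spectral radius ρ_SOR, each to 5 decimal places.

ω* = 1.56039, ρ_SOR = 0.56039

spectrum of D⁻¹(L+U) = {cos(kπ/11) : 1≤k≤10}; ρ_J = cos(π/11) = 0.95949.
root = sin(π/11) = 0.281733  (since 1−cos² = sin²).
ω* = 2 / (1 + 0.281733) = 2 / 1.281733 ≈ 1.56039.
ρ(B_{ω*}) = ω*−1 = 0.56039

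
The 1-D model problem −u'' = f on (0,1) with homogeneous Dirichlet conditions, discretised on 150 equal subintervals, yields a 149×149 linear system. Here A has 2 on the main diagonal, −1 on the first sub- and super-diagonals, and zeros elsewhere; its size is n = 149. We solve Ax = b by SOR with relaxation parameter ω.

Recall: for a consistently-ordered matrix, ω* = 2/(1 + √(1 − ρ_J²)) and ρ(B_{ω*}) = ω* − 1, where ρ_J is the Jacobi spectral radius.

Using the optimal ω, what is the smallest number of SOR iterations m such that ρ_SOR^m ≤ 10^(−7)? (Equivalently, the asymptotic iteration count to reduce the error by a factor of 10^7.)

ρ_J = max_k |cos(kπ/150)| = cos(π/150) = 0.9997807
1 − cos²(π/150) = sin²(π/150) ⇒ √(1−ρ_J²) = sin(π/150) = 0.0209424.
Young: ω* = 2/(1+√(1−ρ_J²)) = 2/(1+0.0209424) = 2/1.0209424 = 1.9589744.
and ρ(B_{ω*}) = 1.9589744 − 1 = 0.9589744.
7·ln10 = 16.1181; −ln(0.9589744) = 0.0418909; m = ⌈16.1181/0.0418909⌉ = ⌈384.764⌉ = 385.

m = 385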